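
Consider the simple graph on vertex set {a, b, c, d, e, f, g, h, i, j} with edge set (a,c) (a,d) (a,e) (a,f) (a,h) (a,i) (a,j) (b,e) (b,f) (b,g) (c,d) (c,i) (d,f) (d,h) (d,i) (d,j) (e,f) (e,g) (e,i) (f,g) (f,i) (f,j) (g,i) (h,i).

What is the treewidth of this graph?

3

A width-3 tree decomposition is:
Bags: B1 = {e, f, g, i}  B2 = {b, e, f, g}  B3 = {a, e, f, i}  B4 = {a, d, f, i}  B5 = {a, d, h, i}  B6 = {a, c, d, i}  B7 = {a, d, f, j}
Tree: B1–B2, B1–B3, B3–B4, B4–B5, B4–B6, B4–B7
Every bag has size at most 4, so the width is 4 − 1 = 3 and tw(G) ≤ 3. Conversely, {a, d, h, i} is a clique of size 4, and the vertices of any clique must share a bag in every tree decomposition; so some bag has ≥ 4 vertices and tw(G) ≥ 3. Hence tw(G) = 3 exactly.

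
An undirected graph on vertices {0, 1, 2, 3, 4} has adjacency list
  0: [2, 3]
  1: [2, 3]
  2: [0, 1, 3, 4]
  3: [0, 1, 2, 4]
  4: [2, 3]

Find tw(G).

2

A width-2 tree decomposition is:
Bags: B1 = {0, 2, 3}  B2 = {2, 3, 4}  B3 = {1, 2, 3}
Tree: B1–B2, B1–B3
Every bag has size at most 3, so the width is 3 − 1 = 2 and tw(G) ≤ 2. Conversely, {0, 2, 3} is a clique of size 3, and the vertices of any clique must share a bag in every tree decomposition; so some bag has ≥ 3 vertices and tw(G) ≥ 2. The upper and lower bounds meet at 2, so that is the treewidth.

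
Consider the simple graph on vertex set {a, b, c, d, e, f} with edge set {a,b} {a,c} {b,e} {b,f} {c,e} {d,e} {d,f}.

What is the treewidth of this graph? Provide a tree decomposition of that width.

Every bag has size at most 3, so the width is 3 − 1 = 2 and tw(G) ≤ 2. Since f–d–e–b–f is a cycle in G, G is not acyclic. Forests are exactly the graphs of treewidth ≤ 1, so tw(G) ≥ 2. Combining the bounds, tw(G) = 2.

Treewidth 2.
One such decomposition:
Bags: B1 = {b, d, f}  B2 = {b, d, e}  B3 = {a, b, e}  B4 = {a, c, e}
Tree: B1–B2, B2–B3, B3–B4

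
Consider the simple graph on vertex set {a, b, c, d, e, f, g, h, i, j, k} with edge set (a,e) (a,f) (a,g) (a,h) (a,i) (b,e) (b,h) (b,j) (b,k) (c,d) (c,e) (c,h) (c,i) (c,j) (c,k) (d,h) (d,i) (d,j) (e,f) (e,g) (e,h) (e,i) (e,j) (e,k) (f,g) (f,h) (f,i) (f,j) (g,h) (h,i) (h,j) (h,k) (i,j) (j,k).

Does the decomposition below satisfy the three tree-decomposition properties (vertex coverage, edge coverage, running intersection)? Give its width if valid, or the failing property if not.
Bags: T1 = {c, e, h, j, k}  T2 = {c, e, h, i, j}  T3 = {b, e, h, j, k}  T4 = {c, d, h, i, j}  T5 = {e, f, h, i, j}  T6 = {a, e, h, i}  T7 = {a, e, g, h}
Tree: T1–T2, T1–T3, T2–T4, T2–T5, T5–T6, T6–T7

A tree decomposition must satisfy three properties: every vertex lies in some bag; for every edge, both endpoints lie together in some bag; and for every vertex, the bags containing it form a connected subtree. Here edge (f,a) lies in no bag, so the decomposition is invalid.

No — edge (f,a) lies in no bag.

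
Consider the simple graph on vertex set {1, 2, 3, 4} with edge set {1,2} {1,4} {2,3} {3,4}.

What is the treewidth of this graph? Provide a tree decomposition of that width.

Treewidth 2.
One such decomposition:
Bags: B1 = {1, 3, 4}  B2 = {1, 2, 3}
Tree: B1–B2

Every bag has size at most 3, so the width is 3 − 1 = 2 and tw(G) ≤ 2. For the lower bound, G contains the cycle 1–4–3–2–1, so G is not a forest; only forests have treewidth ≤ 1, hence tw(G) ≥ 2. Hence tw(G) = 2 exactly.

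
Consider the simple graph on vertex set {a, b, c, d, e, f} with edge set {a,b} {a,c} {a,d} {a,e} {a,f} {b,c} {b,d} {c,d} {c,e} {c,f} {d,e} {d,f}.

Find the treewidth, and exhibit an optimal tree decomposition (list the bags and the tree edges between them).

Treewidth 3.
Bags: B1 = {a, c, d, e}  B2 = {a, c, d, f}  B3 = {a, b, c, d}
Tree: B1–B2, B2–B3

The largest bag has 4 vertices, giving width 3; this decomposition certifies tw(G) ≤ 3. Conversely, {a, c, d, e} is a clique of size 4, and the vertices of any clique must share a bag in every tree decomposition; so some bag has ≥ 4 vertices and tw(G) ≥ 3. Combining the bounds, tw(G) = 3.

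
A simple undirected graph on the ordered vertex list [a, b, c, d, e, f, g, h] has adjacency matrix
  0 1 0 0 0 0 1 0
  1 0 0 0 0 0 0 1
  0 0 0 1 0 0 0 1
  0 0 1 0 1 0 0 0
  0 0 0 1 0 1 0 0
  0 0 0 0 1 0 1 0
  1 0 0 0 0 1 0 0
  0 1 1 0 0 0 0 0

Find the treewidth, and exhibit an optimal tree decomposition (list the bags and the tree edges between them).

The largest bag has 3 vertices, giving width 2; this decomposition certifies tw(G) ≤ 2. Since f–e–d–c–h–b–a–g–f is a cycle in G, G is not acyclic. Forests are exactly the graphs of treewidth ≤ 1, so tw(G) ≥ 2. Therefore the treewidth is 2.

Treewidth 2.
One such decomposition:
Bags: B1 = {d, e, f}  B2 = {c, d, f}  B3 = {c, f, h}  B4 = {b, f, h}  B5 = {a, b, f}  B6 = {a, f, g}
Tree: B1–B2, B2–B3, B3–B4, B4–B5, B5–B6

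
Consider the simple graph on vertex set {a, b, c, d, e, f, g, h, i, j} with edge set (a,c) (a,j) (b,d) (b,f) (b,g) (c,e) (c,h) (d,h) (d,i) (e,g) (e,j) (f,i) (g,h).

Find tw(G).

2

A width-2 tree decomposition is:
Bags: B1 = {d, f, i}  B2 = {b, d, f}  B3 = {b, d, h}  B4 = {b, g, h}  B5 = {c, g, h}  B6 = {c, e, g}  B7 = {a, c, e}  B8 = {a, e, j}
Tree: B1–B2, B2–B3, B3–B4, B4–B5, B5–B6, B6–B7, B7–B8
The largest bag has 3 vertices, giving width 2; this decomposition certifies tw(G) ≤ 2. Since i–f–b–d–i is a cycle in G, G is not acyclic. Forests are exactly the graphs of treewidth ≤ 1, so tw(G) ≥ 2. Therefore the treewidth is 2.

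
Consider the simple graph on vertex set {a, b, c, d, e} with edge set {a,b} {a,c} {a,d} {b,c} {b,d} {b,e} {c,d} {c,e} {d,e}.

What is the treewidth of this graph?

3

A width-3 tree decomposition is:
Bags: B1 = {a, b, c, d}  B2 = {b, c, d, e}
Tree: B1–B2
Each bag holds 4 vertices, so the decomposition has width 3, which upper-bounds the treewidth. On the other hand G contains the 4-clique {b, c, d, e}. A clique must lie in a single bag of any decomposition, so no decomposition can have width below 3. Therefore the treewidth is 3.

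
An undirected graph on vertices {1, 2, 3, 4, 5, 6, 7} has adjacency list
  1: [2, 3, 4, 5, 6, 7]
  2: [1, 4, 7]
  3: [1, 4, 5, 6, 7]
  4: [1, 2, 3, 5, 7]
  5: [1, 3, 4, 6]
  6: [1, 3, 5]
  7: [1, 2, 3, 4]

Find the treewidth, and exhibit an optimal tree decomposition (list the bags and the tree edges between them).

Treewidth 3.
One optimal decomposition is:
Bags: B1 = {1, 2, 4, 7}  B2 = {1, 3, 4, 7}  B3 = {1, 3, 4, 5}  B4 = {1, 3, 5, 6}
Tree: B1–B2, B2–B3, B3–B4

The largest bag has 4 vertices, giving width 3; this decomposition certifies tw(G) ≤ 3. For the lower bound, the 4 vertices {1, 2, 4, 7} are pairwise adjacent, and any tree decomposition puts a clique entirely inside one bag — forcing width ≥ 3. The upper and lower bounds meet at 3, so that is the treewidth.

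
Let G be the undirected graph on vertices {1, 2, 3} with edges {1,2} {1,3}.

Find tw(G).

1

A width-1 tree decomposition is:
Bags: B1 = {1, 3}  B2 = {1, 2}
Tree: B1–B2
The largest bag has 2 vertices, giving width 1; this decomposition certifies tw(G) ≤ 1. Since G has at least one edge (e.g. 3–1), it is not an edgeless graph, so tw(G) ≥ 1. Hence tw(G) = 1 exactly.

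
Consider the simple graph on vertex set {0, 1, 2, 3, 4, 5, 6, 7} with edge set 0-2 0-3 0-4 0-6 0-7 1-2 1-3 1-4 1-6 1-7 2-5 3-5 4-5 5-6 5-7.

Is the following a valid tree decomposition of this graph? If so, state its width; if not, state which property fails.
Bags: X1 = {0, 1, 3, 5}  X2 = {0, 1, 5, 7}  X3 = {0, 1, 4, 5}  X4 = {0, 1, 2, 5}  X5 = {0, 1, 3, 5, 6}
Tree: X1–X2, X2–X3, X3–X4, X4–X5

A tree decomposition must satisfy three properties: every vertex lies in some bag; for every edge, both endpoints lie together in some bag; and for every vertex, the bags containing it form a connected subtree. Here bags containing vertex 3 are not connected in the tree, so the decomposition is invalid.

No — bags containing vertex 3 are not connected in the tree.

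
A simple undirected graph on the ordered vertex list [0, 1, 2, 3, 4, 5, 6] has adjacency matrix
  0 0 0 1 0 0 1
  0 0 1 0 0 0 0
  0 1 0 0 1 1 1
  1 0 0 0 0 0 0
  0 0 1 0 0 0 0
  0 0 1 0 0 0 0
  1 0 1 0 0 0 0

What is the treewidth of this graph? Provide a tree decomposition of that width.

Every bag has size at most 2, so the width is 2 − 1 = 1 and tw(G) ≤ 1. Any graph with an edge has treewidth ≥ 1, and G has the edge 4–2. Combining the bounds, tw(G) = 1.

Treewidth 1.
One optimal decomposition is:
Bags: B1 = {2, 4}  B2 = {2, 6}  B3 = {1, 2}  B4 = {0, 6}  B5 = {2, 5}  B6 = {0, 3}
Tree: B1–B2, B2–B3, B2–B4, B1–B5, B4–B6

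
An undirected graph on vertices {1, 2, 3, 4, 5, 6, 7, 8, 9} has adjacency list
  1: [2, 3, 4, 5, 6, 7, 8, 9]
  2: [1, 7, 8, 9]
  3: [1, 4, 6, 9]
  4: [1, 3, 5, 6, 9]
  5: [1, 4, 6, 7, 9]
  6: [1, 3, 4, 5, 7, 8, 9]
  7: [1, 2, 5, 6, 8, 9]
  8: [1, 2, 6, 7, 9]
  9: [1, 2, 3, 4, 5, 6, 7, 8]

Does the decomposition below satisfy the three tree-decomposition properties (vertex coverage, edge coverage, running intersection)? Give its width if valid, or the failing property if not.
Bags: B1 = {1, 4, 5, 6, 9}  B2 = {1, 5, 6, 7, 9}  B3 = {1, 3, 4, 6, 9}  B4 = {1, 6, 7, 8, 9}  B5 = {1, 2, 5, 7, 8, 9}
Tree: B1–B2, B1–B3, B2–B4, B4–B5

No — bags containing vertex 5 are not connected in the tree.

A tree decomposition must satisfy three properties: every vertex lies in some bag; for every edge, both endpoints lie together in some bag; and for every vertex, the bags containing it form a connected subtree. Here bags containing vertex 5 are not connected in the tree, so the decomposition is invalid.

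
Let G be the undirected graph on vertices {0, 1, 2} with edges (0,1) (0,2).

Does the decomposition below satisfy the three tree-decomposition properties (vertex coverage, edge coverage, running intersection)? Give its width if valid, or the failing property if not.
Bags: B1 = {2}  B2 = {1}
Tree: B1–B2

No — vertex 0 appears in no bag.

A tree decomposition must satisfy three properties: every vertex lies in some bag; for every edge, both endpoints lie together in some bag; and for every vertex, the bags containing it form a connected subtree. Here vertex 0 appears in no bag, so the decomposition is invalid.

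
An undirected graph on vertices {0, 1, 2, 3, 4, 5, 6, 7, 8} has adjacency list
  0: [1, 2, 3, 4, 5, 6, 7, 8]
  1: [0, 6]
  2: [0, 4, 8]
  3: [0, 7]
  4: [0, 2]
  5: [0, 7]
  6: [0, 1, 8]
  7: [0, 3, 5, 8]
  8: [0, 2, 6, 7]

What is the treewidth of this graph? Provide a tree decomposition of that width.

Treewidth 2.
One optimal decomposition is:
Bags: B1 = {0, 3, 7}  B2 = {0, 5, 7}  B3 = {0, 7, 8}  B4 = {0, 6, 8}  B5 = {0, 1, 6}  B6 = {0, 2, 8}  B7 = {0, 2, 4}
Tree: B1–B2, B1–B3, B3–B4, B4–B5, B4–B6, B6–B7

Every bag has size at most 3, so the width is 3 − 1 = 2 and tw(G) ≤ 2. On the other hand G contains the 3-clique {0, 1, 6}. A clique must lie in a single bag of any decomposition, so no decomposition can have width below 2. Combining the bounds, tw(G) = 2.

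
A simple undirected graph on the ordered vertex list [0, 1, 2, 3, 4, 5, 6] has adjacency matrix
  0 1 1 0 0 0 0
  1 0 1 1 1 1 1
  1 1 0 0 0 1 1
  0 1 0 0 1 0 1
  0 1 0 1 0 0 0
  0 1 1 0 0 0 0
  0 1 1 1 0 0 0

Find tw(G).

A width-2 tree decomposition is:
Bags: B1 = {0, 1, 2}  B2 = {1, 2, 6}  B3 = {1, 3, 6}  B4 = {1, 3, 4}  B5 = {1, 2, 5}
Tree: B1–B2, B2–B3, B3–B4, B2–B5
The largest bag has 3 vertices, giving width 2; this decomposition certifies tw(G) ≤ 2. Conversely, {0, 1, 2} is a clique of size 3, and the vertices of any clique must share a bag in every tree decomposition; so some bag has ≥ 3 vertices and tw(G) ≥ 2. Hence tw(G) = 2 exactly.

2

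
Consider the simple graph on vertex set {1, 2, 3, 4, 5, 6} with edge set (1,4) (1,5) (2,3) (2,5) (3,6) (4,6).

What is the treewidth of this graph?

2

A width-2 tree decomposition is:
Bags: B1 = {2, 3, 6}  B2 = {2, 4, 6}  B3 = {1, 2, 4}  B4 = {1, 2, 5}
Tree: B1–B2, B2–B3, B3–B4
Each bag holds 3 vertices, so the decomposition has width 2, which upper-bounds the treewidth. For the lower bound, G contains the cycle 2–3–6–4–1–5–2, so G is not a forest; only forests have treewidth ≤ 1, hence tw(G) ≥ 2. Combining the bounds, tw(G) = 2.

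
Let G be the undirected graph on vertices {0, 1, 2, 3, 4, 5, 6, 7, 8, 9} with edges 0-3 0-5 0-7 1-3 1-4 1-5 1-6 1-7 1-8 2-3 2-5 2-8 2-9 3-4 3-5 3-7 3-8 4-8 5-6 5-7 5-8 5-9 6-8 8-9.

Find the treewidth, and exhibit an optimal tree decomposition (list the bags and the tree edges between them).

Each bag holds 4 vertices, so the decomposition has width 3, which upper-bounds the treewidth. Conversely, {1, 3, 4, 8} is a clique of size 4, and the vertices of any clique must share a bag in every tree decomposition; so some bag has ≥ 4 vertices and tw(G) ≥ 3. Hence tw(G) = 3 exactly.

Treewidth 3.
One such decomposition:
Bags: B1 = {1, 3, 5, 7}  B2 = {0, 3, 5, 7}  B3 = {1, 3, 5, 8}  B4 = {2, 3, 5, 8}  B5 = {2, 5, 8, 9}  B6 = {1, 5, 6, 8}  B7 = {1, 3, 4, 8}
Tree: B1–B2, B1–B3, B3–B4, B4–B5, B3–B6, B3–B7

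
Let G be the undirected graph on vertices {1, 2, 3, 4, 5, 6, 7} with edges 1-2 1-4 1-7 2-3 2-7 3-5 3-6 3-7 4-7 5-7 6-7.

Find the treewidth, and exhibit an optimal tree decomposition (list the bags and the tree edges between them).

Every bag has size at most 3, so the width is 3 − 1 = 2 and tw(G) ≤ 2. On the other hand G contains the 3-clique {1, 2, 7}. A clique must lie in a single bag of any decomposition, so no decomposition can have width below 2. Combining the bounds, tw(G) = 2.

Treewidth 2.
One optimal decomposition is:
Bags: B1 = {1, 4, 7}  B2 = {1, 2, 7}  B3 = {2, 3, 7}  B4 = {3, 5, 7}  B5 = {3, 6, 7}
Tree: B1–B2, B2–B3, B3–B4, B4–B5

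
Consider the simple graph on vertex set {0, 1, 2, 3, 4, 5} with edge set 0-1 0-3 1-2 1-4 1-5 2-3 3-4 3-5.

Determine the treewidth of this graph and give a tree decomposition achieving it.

Every bag has size at most 3, so the width is 3 − 1 = 2 and tw(G) ≤ 2. Since 1–0–3–5–1 is a cycle in G, G is not acyclic. Forests are exactly the graphs of treewidth ≤ 1, so tw(G) ≥ 2. Combining the bounds, tw(G) = 2.

Treewidth 2.
One such decomposition:
Bags: B1 = {0, 1, 3}  B2 = {1, 3, 5}  B3 = {1, 3, 4}  B4 = {1, 2, 3}
Tree: B1–B2, B2–B3, B3–B4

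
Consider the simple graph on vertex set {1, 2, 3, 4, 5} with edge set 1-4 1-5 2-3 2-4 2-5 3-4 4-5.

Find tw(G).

A width-2 tree decomposition is:
Bags: B1 = {2, 4, 5}  B2 = {2, 3, 4}  B3 = {1, 4, 5}
Tree: B1–B2, B1–B3
Every bag has size at most 3, so the width is 3 − 1 = 2 and tw(G) ≤ 2. For the lower bound, the 3 vertices {1, 4, 5} are pairwise adjacent, and any tree decomposition puts a clique entirely inside one bag — forcing width ≥ 2. The upper and lower bounds meet at 2, so that is the treewidth.

2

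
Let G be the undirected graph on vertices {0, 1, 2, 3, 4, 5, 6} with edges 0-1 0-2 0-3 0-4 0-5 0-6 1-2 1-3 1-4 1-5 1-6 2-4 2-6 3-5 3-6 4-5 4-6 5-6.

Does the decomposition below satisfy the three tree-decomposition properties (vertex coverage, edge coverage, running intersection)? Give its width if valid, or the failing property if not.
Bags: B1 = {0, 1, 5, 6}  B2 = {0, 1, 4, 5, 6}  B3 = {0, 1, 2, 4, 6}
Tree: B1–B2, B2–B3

No — vertex 3 appears in no bag.

A tree decomposition must satisfy three properties: every vertex lies in some bag; for every edge, both endpoints lie together in some bag; and for every vertex, the bags containing it form a connected subtree. Here vertex 3 appears in no bag, so the decomposition is invalid.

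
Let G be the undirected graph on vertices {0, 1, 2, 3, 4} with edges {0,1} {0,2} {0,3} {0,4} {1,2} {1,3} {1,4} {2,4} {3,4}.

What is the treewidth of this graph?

A width-3 tree decomposition is:
Bags: B1 = {0, 1, 2, 4}  B2 = {0, 1, 3, 4}
Tree: B1–B2
The largest bag has 4 vertices, giving width 3; this decomposition certifies tw(G) ≤ 3. Conversely, {0, 1, 2, 4} is a clique of size 4, and the vertices of any clique must share a bag in every tree decomposition; so some bag has ≥ 4 vertices and tw(G) ≥ 3. Combining the bounds, tw(G) = 3.

3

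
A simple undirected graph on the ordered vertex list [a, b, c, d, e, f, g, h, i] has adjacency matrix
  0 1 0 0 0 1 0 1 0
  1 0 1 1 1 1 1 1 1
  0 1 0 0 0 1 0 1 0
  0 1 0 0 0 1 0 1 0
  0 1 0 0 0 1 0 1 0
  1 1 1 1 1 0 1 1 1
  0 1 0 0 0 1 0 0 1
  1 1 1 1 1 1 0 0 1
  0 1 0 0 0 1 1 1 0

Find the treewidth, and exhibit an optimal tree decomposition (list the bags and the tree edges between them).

Treewidth 3.
One such decomposition:
Bags: B1 = {b, e, f, h}  B2 = {b, f, h, i}  B3 = {b, d, f, h}  B4 = {a, b, f, h}  B5 = {b, c, f, h}  B6 = {b, f, g, i}
Tree: B1–B2, B1–B3, B1–B4, B1–B5, B2–B6

Each bag holds 4 vertices, so the decomposition has width 3, which upper-bounds the treewidth. Conversely, {b, f, g, i} is a clique of size 4, and the vertices of any clique must share a bag in every tree decomposition; so some bag has ≥ 4 vertices and tw(G) ≥ 3. The upper and lower bounds meet at 3, so that is the treewidth.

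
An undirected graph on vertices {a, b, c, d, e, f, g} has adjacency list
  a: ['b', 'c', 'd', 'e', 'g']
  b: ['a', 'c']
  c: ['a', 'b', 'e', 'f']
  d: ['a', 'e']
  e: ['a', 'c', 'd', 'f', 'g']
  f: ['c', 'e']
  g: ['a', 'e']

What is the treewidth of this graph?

A width-2 tree decomposition is:
Bags: B1 = {a, c, e}  B2 = {a, e, g}  B3 = {a, b, c}  B4 = {a, d, e}  B5 = {c, e, f}
Tree: B1–B2, B1–B3, B2–B4, B1–B5
Each bag holds 3 vertices, so the decomposition has width 2, which upper-bounds the treewidth. On the other hand G contains the 3-clique {a, d, e}. A clique must lie in a single bag of any decomposition, so no decomposition can have width below 2. Hence tw(G) = 2 exactly.

2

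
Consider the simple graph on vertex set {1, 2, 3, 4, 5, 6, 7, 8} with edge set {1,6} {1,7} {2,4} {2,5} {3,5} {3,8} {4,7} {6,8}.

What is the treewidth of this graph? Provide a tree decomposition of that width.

Each bag holds 3 vertices, so the decomposition has width 2, which upper-bounds the treewidth. For the lower bound, G contains the cycle 4–7–1–6–8–3–5–2–4, so G is not a forest; only forests have treewidth ≤ 1, hence tw(G) ≥ 2. The upper and lower bounds meet at 2, so that is the treewidth.

Treewidth 2.
One such decomposition:
Bags: B1 = {1, 4, 7}  B2 = {1, 4, 6}  B3 = {4, 6, 8}  B4 = {3, 4, 8}  B5 = {3, 4, 5}  B6 = {2, 4, 5}
Tree: B1–B2, B2–B3, B3–B4, B4–B5, B5–B6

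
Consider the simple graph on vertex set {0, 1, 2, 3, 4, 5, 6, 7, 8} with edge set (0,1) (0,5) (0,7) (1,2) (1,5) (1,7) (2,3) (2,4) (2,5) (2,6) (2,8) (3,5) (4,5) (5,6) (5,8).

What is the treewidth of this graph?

A width-2 tree decomposition is:
Bags: B1 = {1, 2, 5}  B2 = {2, 4, 5}  B3 = {2, 3, 5}  B4 = {2, 5, 6}  B5 = {2, 5, 8}  B6 = {0, 1, 5}  B7 = {0, 1, 7}
Tree: B1–B2, B2–B3, B1–B4, B2–B5, B1–B6, B6–B7
The largest bag has 3 vertices, giving width 2; this decomposition certifies tw(G) ≤ 2. Conversely, {0, 1, 5} is a clique of size 3, and the vertices of any clique must share a bag in every tree decomposition; so some bag has ≥ 3 vertices and tw(G) ≥ 2. Therefore the treewidth is 2.

2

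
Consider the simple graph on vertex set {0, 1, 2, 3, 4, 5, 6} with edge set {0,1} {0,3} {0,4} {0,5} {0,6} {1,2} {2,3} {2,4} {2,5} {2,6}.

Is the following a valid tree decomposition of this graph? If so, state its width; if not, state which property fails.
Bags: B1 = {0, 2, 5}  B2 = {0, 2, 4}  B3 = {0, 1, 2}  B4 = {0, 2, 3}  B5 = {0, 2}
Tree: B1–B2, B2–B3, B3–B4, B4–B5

No — vertex 6 appears in no bag.

A tree decomposition must satisfy three properties: every vertex lies in some bag; for every edge, both endpoints lie together in some bag; and for every vertex, the bags containing it form a connected subtree. Here vertex 6 appears in no bag, so the decomposition is invalid.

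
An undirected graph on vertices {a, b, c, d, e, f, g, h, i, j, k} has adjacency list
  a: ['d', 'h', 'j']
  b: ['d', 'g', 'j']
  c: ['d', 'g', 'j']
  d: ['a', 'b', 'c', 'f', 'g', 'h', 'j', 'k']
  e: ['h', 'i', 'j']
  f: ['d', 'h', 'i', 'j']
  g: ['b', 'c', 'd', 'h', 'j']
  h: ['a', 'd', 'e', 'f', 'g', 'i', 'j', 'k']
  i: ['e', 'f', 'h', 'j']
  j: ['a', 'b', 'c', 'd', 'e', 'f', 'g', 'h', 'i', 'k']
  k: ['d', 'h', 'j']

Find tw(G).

3

A width-3 tree decomposition is:
Bags: B1 = {f, h, i, j}  B2 = {d, f, h, j}  B3 = {d, g, h, j}  B4 = {c, d, g, j}  B5 = {b, d, g, j}  B6 = {e, h, i, j}  B7 = {a, d, h, j}  B8 = {d, h, j, k}
Tree: B1–B2, B2–B3, B3–B4, B4–B5, B1–B6, B3–B7, B7–B8
Each bag holds 4 vertices, so the decomposition has width 3, which upper-bounds the treewidth. For the lower bound, the 4 vertices {d, g, h, j} are pairwise adjacent, and any tree decomposition puts a clique entirely inside one bag — forcing width ≥ 3. Therefore the treewidth is 3.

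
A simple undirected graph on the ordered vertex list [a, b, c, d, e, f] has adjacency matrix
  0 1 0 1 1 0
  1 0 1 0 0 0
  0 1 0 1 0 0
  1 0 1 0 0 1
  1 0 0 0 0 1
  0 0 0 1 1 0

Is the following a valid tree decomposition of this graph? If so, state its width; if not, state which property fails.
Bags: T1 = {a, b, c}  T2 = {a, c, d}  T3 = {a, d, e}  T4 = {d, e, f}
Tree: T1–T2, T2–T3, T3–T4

Every vertex of G appears in some bag (union = {a, b, c, d, e, f}); every edge is covered by a bag; and for each vertex v the set of bags containing v is connected in the bag tree. The decomposition is therefore valid. The largest bag has 3 vertices, so the width is 2.

Yes; width 2.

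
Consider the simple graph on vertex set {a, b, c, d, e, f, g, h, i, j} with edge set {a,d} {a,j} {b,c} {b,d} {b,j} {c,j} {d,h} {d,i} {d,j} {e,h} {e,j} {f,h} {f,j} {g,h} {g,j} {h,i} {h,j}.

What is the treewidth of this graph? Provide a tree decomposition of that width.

Each bag holds 3 vertices, so the decomposition has width 2, which upper-bounds the treewidth. Conversely, {d, h, j} is a clique of size 3, and the vertices of any clique must share a bag in every tree decomposition; so some bag has ≥ 3 vertices and tw(G) ≥ 2. Hence tw(G) = 2 exactly.

Treewidth 2.
One such decomposition:
Bags: B1 = {d, h, j}  B2 = {b, d, j}  B3 = {f, h, j}  B4 = {b, c, j}  B5 = {d, h, i}  B6 = {e, h, j}  B7 = {g, h, j}  B8 = {a, d, j}
Tree: B1–B2, B1–B3, B2–B4, B1–B5, B1–B6, B3–B7, B1–B8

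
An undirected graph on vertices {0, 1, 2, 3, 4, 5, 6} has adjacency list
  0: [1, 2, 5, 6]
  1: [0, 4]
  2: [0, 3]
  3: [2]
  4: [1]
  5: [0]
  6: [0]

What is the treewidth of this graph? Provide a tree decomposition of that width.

Every bag has size at most 2, so the width is 2 − 1 = 1 and tw(G) ≤ 1. G has an edge, so its treewidth is at least 1. Hence tw(G) = 1 exactly.

Treewidth 1.
One optimal decomposition is:
Bags: B1 = {0, 5}  B2 = {0, 2}  B3 = {2, 3}  B4 = {0, 6}  B5 = {0, 1}  B6 = {1, 4}
Tree: B1–B2, B2–B3, B1–B4, B1–B5, B5–B6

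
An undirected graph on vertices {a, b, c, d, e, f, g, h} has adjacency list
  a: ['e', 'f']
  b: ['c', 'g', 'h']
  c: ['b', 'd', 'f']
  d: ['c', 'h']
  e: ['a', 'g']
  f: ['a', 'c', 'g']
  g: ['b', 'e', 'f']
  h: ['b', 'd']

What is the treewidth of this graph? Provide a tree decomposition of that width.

Treewidth 2.
One such decomposition:
Bags: B1 = {c, d, h}  B2 = {b, c, h}  B3 = {b, c, f}  B4 = {b, f, g}  B5 = {a, f, g}  B6 = {a, e, g}
Tree: B1–B2, B2–B3, B3–B4, B4–B5, B5–B6

The largest bag has 3 vertices, giving width 2; this decomposition certifies tw(G) ≤ 2. Since d–h–b–c–d is a cycle in G, G is not acyclic. Forests are exactly the graphs of treewidth ≤ 1, so tw(G) ≥ 2. Combining the bounds, tw(G) = 2.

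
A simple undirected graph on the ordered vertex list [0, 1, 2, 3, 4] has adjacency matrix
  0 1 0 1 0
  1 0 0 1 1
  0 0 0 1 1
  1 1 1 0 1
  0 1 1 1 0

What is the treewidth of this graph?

2

A width-2 tree decomposition is:
Bags: B1 = {1, 3, 4}  B2 = {2, 3, 4}  B3 = {0, 1, 3}
Tree: B1–B2, B1–B3
Each bag holds 3 vertices, so the decomposition has width 2, which upper-bounds the treewidth. For the lower bound, the 3 vertices {0, 1, 3} are pairwise adjacent, and any tree decomposition puts a clique entirely inside one bag — forcing width ≥ 2. The upper and lower bounds meet at 2, so that is the treewidth.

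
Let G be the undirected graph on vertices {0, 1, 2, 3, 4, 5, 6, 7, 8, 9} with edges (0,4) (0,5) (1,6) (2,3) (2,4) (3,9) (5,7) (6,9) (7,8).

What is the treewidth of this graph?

1

A width-1 tree decomposition is:
Bags: B1 = {1, 6}  B2 = {6, 9}  B3 = {3, 9}  B4 = {2, 3}  B5 = {2, 4}  B6 = {0, 4}  B7 = {0, 5}  B8 = {5, 7}  B9 = {7, 8}
Tree: B1–B2, B2–B3, B3–B4, B4–B5, B5–B6, B6–B7, B7–B8, B8–B9
Each bag holds 2 vertices, so the decomposition has width 1, which upper-bounds the treewidth. Since G has at least one edge (e.g. 1–6), it is not an edgeless graph, so tw(G) ≥ 1. Therefore the treewidth is 1.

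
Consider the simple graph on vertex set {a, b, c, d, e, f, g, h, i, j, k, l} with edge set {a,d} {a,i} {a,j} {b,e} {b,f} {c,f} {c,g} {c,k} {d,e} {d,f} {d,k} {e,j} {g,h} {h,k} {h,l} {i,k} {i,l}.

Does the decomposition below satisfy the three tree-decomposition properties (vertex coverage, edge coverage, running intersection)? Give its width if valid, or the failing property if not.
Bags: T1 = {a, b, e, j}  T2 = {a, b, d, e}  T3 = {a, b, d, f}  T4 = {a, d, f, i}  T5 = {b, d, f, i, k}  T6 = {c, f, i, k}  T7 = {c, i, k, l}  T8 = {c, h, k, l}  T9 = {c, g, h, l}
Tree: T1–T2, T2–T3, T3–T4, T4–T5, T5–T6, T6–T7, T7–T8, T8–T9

A tree decomposition must satisfy three properties: every vertex lies in some bag; for every edge, both endpoints lie together in some bag; and for every vertex, the bags containing it form a connected subtree. Here bags containing vertex b are not connected in the tree, so the decomposition is invalid.

No — bags containing vertex b are not connected in the tree.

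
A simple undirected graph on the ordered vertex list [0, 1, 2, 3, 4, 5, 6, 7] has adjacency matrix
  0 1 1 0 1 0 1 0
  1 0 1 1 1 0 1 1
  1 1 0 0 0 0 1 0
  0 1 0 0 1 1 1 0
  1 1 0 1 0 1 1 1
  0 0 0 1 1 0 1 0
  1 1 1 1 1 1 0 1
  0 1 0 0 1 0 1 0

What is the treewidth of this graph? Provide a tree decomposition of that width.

Treewidth 3.
Bags: B1 = {1, 3, 4, 6}  B2 = {0, 1, 4, 6}  B3 = {0, 1, 2, 6}  B4 = {3, 4, 5, 6}  B5 = {1, 4, 6, 7}
Tree: B1–B2, B2–B3, B1–B4, B2–B5

The largest bag has 4 vertices, giving width 3; this decomposition certifies tw(G) ≤ 3. On the other hand G contains the 4-clique {0, 1, 2, 6}. A clique must lie in a single bag of any decomposition, so no decomposition can have width below 3. Therefore the treewidth is 3.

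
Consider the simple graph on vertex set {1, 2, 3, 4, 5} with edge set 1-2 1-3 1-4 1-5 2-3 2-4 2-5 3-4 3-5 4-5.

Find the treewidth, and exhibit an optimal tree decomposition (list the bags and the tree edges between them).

Treewidth 4.
One such decomposition:
Bags: B1 = {1, 2, 3, 4, 5}
Tree: (single bag)

With just one bag of size 5, the width is 5 − 1 = 4, so tw(G) ≤ 4. For the lower bound, the 5 vertices {1, 2, 3, 4, 5} are pairwise adjacent, and any tree decomposition puts a clique entirely inside one bag — forcing width ≥ 4. Combining the bounds, tw(G) = 4.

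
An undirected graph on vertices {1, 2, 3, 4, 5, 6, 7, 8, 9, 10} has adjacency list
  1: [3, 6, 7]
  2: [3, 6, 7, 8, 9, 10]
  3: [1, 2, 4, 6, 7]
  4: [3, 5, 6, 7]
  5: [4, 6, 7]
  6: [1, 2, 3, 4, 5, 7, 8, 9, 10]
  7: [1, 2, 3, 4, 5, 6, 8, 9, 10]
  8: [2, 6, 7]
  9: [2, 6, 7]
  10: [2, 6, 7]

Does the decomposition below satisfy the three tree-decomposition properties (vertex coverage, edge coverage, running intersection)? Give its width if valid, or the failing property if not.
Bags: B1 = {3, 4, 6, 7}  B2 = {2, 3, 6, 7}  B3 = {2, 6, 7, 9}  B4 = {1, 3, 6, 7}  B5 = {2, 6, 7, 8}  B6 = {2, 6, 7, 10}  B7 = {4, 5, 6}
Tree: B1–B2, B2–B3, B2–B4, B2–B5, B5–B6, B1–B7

A tree decomposition must satisfy three properties: every vertex lies in some bag; for every edge, both endpoints lie together in some bag; and for every vertex, the bags containing it form a connected subtree. Here edge (7,5) lies in no bag, so the decomposition is invalid.

No — edge (7,5) lies in no bag.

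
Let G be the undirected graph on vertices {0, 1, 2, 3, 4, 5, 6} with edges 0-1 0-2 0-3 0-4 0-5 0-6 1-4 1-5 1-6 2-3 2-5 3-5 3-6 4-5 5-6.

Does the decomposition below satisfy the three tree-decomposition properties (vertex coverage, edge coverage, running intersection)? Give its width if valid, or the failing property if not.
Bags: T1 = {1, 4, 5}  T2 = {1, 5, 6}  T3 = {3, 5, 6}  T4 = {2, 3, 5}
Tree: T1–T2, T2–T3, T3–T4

No — vertex 0 appears in no bag.

A tree decomposition must satisfy three properties: every vertex lies in some bag; for every edge, both endpoints lie together in some bag; and for every vertex, the bags containing it form a connected subtree. Here vertex 0 appears in no bag, so the decomposition is invalid.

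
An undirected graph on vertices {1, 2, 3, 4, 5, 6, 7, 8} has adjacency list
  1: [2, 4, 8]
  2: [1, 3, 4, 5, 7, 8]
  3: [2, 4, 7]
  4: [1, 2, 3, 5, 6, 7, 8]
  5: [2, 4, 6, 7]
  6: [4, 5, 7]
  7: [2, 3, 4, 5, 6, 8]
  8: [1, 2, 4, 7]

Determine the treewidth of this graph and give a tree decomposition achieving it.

Every bag has size at most 4, so the width is 4 − 1 = 3 and tw(G) ≤ 3. For the lower bound, the 4 vertices {1, 2, 4, 8} are pairwise adjacent, and any tree decomposition puts a clique entirely inside one bag — forcing width ≥ 3. Hence tw(G) = 3 exactly.

Treewidth 3.
Bags: B1 = {2, 4, 7, 8}  B2 = {2, 4, 5, 7}  B3 = {4, 5, 6, 7}  B4 = {1, 2, 4, 8}  B5 = {2, 3, 4, 7}
Tree: B1–B2, B2–B3, B1–B4, B2–B5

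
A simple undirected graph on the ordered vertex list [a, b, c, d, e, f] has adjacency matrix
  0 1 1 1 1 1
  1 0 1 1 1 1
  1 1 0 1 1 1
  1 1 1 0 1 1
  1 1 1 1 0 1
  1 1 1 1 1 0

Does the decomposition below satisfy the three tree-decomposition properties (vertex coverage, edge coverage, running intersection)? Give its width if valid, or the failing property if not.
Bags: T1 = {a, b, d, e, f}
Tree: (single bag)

A tree decomposition must satisfy three properties: every vertex lies in some bag; for every edge, both endpoints lie together in some bag; and for every vertex, the bags containing it form a connected subtree. Here vertex c appears in no bag, so the decomposition is invalid.

No — vertex c appears in no bag.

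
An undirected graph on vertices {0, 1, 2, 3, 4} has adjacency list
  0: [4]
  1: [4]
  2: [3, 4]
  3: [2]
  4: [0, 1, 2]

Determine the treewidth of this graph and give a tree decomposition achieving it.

Every bag has size at most 2, so the width is 2 − 1 = 1 and tw(G) ≤ 1. G has an edge, so its treewidth is at least 1. Combining the bounds, tw(G) = 1.

Treewidth 1.
One such decomposition:
Bags: B1 = {2, 4}  B2 = {2, 3}  B3 = {1, 4}  B4 = {0, 4}
Tree: B1–B2, B1–B3, B3–B4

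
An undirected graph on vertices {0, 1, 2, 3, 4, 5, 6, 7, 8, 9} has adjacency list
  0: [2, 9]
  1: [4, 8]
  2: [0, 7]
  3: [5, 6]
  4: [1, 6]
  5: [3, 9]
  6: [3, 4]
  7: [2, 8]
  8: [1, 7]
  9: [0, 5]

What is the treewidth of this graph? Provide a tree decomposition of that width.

Each bag holds 3 vertices, so the decomposition has width 2, which upper-bounds the treewidth. Since 3–5–9–0–2–7–8–1–4–6–3 is a cycle in G, G is not acyclic. Forests are exactly the graphs of treewidth ≤ 1, so tw(G) ≥ 2. The upper and lower bounds meet at 2, so that is the treewidth.

Treewidth 2.
One such decomposition:
Bags: B1 = {3, 5, 9}  B2 = {0, 3, 9}  B3 = {0, 2, 3}  B4 = {2, 3, 7}  B5 = {3, 7, 8}  B6 = {1, 3, 8}  B7 = {1, 3, 4}  B8 = {3, 4, 6}
Tree: B1–B2, B2–B3, B3–B4, B4–B5, B5–B6, B6–B7, B7–B8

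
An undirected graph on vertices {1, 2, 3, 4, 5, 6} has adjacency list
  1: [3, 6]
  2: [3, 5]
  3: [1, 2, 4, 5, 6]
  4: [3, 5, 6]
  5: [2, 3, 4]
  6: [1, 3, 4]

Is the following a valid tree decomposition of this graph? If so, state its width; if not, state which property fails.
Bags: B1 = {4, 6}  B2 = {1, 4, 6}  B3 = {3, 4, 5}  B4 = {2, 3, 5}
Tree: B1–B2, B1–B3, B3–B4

No — edge (3,6) lies in no bag.

A tree decomposition must satisfy three properties: every vertex lies in some bag; for every edge, both endpoints lie together in some bag; and for every vertex, the bags containing it form a connected subtree. Here edge (3,6) lies in no bag, so the decomposition is invalid.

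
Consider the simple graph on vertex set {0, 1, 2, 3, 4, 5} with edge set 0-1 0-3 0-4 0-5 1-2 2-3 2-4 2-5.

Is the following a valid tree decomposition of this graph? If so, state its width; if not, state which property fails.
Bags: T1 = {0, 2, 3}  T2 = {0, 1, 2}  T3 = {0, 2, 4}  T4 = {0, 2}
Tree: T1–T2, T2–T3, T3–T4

A tree decomposition must satisfy three properties: every vertex lies in some bag; for every edge, both endpoints lie together in some bag; and for every vertex, the bags containing it form a connected subtree. Here vertex 5 appears in no bag, so the decomposition is invalid.

No — vertex 5 appears in no bag.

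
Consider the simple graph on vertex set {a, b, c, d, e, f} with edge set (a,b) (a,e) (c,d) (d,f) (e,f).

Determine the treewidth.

1

A width-1 tree decomposition is:
Bags: B1 = {c, d}  B2 = {d, f}  B3 = {e, f}  B4 = {a, e}  B5 = {a, b}
Tree: B1–B2, B2–B3, B3–B4, B4–B5
Each bag holds 2 vertices, so the decomposition has width 1, which upper-bounds the treewidth. Since G has at least one edge (e.g. c–d), it is not an edgeless graph, so tw(G) ≥ 1. Combining the bounds, tw(G) = 1.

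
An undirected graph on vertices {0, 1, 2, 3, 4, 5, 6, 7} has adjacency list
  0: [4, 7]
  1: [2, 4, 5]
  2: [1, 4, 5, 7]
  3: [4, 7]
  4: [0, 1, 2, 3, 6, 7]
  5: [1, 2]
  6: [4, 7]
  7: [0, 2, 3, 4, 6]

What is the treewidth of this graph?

A width-2 tree decomposition is:
Bags: B1 = {2, 4, 7}  B2 = {3, 4, 7}  B3 = {0, 4, 7}  B4 = {4, 6, 7}  B5 = {1, 2, 4}  B6 = {1, 2, 5}
Tree: B1–B2, B2–B3, B2–B4, B1–B5, B5–B6
Every bag has size at most 3, so the width is 3 − 1 = 2 and tw(G) ≤ 2. Conversely, {1, 2, 4} is a clique of size 3, and the vertices of any clique must share a bag in every tree decomposition; so some bag has ≥ 3 vertices and tw(G) ≥ 2. Combining the bounds, tw(G) = 2.

2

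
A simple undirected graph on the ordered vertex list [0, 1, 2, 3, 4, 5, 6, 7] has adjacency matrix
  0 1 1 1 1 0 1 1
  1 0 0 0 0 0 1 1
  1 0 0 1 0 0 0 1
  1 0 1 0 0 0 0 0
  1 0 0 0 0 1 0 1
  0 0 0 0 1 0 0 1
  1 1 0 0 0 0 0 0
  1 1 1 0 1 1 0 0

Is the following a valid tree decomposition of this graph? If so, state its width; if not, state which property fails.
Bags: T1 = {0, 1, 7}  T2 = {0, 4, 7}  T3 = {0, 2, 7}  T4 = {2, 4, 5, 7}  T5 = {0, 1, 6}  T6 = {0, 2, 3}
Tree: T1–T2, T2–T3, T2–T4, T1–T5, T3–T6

A tree decomposition must satisfy three properties: every vertex lies in some bag; for every edge, both endpoints lie together in some bag; and for every vertex, the bags containing it form a connected subtree. Here bags containing vertex 2 are not connected in the tree, so the decomposition is invalid.

No — bags containing vertex 2 are not connected in the tree.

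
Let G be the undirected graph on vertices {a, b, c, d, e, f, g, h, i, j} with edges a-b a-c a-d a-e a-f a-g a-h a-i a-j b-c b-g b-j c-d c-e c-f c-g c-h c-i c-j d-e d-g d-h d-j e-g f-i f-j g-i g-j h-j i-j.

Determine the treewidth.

4

A width-4 tree decomposition is:
Bags: B1 = {a, c, d, h, j}  B2 = {a, c, d, g, j}  B3 = {a, c, g, i, j}  B4 = {a, c, f, i, j}  B5 = {a, c, d, e, g}  B6 = {a, b, c, g, j}
Tree: B1–B2, B2–B3, B3–B4, B2–B5, B3–B6
Every bag has size at most 5, so the width is 5 − 1 = 4 and tw(G) ≤ 4. For the lower bound, the 5 vertices {a, c, d, g, j} are pairwise adjacent, and any tree decomposition puts a clique entirely inside one bag — forcing width ≥ 4. Combining the bounds, tw(G) = 4.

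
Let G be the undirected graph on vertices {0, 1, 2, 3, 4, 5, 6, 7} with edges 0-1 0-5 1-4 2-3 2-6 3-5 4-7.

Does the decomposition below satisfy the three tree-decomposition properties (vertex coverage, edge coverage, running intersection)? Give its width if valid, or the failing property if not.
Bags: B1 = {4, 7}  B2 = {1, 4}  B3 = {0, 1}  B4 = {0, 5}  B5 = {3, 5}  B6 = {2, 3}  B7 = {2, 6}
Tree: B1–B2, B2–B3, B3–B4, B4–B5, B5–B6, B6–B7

Yes; width 1.

Every vertex of G appears in some bag (union = {0, 1, 2, 3, 4, 5, 6, 7}); every edge is covered by a bag; and for each vertex v the set of bags containing v is connected in the bag tree. The decomposition is therefore valid. The largest bag has 2 vertices, so the width is 1.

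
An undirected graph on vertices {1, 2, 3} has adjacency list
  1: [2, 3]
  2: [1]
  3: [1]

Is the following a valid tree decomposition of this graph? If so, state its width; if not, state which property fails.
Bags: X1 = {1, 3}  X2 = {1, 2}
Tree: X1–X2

Yes; width 1.

Every vertex of G appears in some bag (union = {1, 2, 3}); every edge is covered by a bag; and for each vertex v the set of bags containing v is connected in the bag tree. The decomposition is therefore valid. The largest bag has 2 vertices, so the width is 1.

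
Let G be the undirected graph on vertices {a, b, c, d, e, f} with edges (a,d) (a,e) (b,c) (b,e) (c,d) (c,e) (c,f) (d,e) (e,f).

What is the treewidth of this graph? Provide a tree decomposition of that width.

Each bag holds 3 vertices, so the decomposition has width 2, which upper-bounds the treewidth. Conversely, {c, d, e} is a clique of size 3, and the vertices of any clique must share a bag in every tree decomposition; so some bag has ≥ 3 vertices and tw(G) ≥ 2. The upper and lower bounds meet at 2, so that is the treewidth.

Treewidth 2.
One such decomposition:
Bags: B1 = {a, d, e}  B2 = {c, d, e}  B3 = {c, e, f}  B4 = {b, c, e}
Tree: B1–B2, B2–B3, B3–B4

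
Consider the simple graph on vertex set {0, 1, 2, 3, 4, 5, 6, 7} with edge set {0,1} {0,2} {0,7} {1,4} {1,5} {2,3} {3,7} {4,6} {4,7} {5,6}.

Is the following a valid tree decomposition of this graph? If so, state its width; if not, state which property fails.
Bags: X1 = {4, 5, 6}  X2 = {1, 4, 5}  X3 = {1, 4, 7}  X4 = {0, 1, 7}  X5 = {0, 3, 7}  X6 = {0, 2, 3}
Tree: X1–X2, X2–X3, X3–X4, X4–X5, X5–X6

Checking the three conditions: (i) the bags cover all of {0, 1, 2, 3, 4, 5, 6, 7}; (ii) for each edge, some bag contains both endpoints; (iii) the bags containing any fixed vertex form a subtree. All hold, so the decomposition is valid with width 3 − 1 = 2.

Yes; width 2.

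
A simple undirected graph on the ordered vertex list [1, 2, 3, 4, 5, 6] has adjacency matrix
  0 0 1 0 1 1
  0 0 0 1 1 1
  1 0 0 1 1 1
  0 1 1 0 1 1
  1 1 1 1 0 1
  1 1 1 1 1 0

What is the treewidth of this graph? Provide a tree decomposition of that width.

The largest bag has 4 vertices, giving width 3; this decomposition certifies tw(G) ≤ 3. Conversely, {2, 4, 5, 6} is a clique of size 4, and the vertices of any clique must share a bag in every tree decomposition; so some bag has ≥ 4 vertices and tw(G) ≥ 3. Combining the bounds, tw(G) = 3.

Treewidth 3.
Bags: B1 = {3, 4, 5, 6}  B2 = {1, 3, 5, 6}  B3 = {2, 4, 5, 6}
Tree: B1–B2, B1–B3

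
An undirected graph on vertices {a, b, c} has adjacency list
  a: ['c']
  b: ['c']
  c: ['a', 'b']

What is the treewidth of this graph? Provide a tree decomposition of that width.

Each bag holds 2 vertices, so the decomposition has width 1, which upper-bounds the treewidth. G has an edge, so its treewidth is at least 1. Hence tw(G) = 1 exactly.

Treewidth 1.
One such decomposition:
Bags: B1 = {b, c}  B2 = {a, c}
Tree: B1–B2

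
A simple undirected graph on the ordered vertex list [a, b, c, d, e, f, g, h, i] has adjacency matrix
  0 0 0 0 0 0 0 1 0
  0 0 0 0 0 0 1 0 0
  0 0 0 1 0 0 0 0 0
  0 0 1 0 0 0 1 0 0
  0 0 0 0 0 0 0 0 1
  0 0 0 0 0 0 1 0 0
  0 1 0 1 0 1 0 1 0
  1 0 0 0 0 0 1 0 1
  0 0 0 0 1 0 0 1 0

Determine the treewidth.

1

A width-1 tree decomposition is:
Bags: B1 = {d, g}  B2 = {c, d}  B3 = {g, h}  B4 = {b, g}  B5 = {h, i}  B6 = {e, i}  B7 = {f, g}  B8 = {a, h}
Tree: B1–B2, B1–B3, B1–B4, B3–B5, B5–B6, B1–B7, B5–B8
The largest bag has 2 vertices, giving width 1; this decomposition certifies tw(G) ≤ 1. G has an edge, so its treewidth is at least 1. The upper and lower bounds meet at 1, so that is the treewidth.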